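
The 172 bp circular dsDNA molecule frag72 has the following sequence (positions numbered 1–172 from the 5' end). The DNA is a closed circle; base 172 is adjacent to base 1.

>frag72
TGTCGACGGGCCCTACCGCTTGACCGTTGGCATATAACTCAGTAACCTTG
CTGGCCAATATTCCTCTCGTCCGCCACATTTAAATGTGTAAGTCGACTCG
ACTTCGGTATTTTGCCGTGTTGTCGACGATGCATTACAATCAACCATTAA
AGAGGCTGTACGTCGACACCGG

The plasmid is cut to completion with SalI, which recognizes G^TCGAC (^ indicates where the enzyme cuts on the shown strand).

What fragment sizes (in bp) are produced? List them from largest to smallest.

90, 40, 30, 12 bp

SalI sites (GTCGAC) start at positions 2, 92, 122, 162.
SalI cuts after the first base of each site, so after positions 2, 92, 122, 162.
Circular molecule, 4 cuts → 4 fragments:
  3–92 → 90 bp
  93–122 → 30 bp
  123–162 → 40 bp
  163–172 then 1–2 → 10 + 2 = 12 bp
Sorted largest to smallest: 90, 40, 30, 12 bp.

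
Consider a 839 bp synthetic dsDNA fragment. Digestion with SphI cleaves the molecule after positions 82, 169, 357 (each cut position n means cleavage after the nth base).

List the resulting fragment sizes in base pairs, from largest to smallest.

Linear molecule, 3 cuts → 4 fragments:
  82 − 0 = 82 bp
  169 − 82 = 87 bp
  357 − 169 = 188 bp
  839 − 357 = 482 bp
Sorted largest to smallest: 482, 188, 87, 82 bp.

482, 188, 87, 82 bp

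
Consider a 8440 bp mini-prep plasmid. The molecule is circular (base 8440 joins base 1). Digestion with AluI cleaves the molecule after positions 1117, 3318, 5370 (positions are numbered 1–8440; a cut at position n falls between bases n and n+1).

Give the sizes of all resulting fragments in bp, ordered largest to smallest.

4187, 2201, 2052 bp

Circular molecule, 3 cuts → 3 fragments:
  3318 − 1117 = 2201 bp
  5370 − 3318 = 2052 bp
  wrap: 8440 − 5370 + 1117 = 4187 bp
Sorted largest to smallest: 4187, 2201, 2052 bp.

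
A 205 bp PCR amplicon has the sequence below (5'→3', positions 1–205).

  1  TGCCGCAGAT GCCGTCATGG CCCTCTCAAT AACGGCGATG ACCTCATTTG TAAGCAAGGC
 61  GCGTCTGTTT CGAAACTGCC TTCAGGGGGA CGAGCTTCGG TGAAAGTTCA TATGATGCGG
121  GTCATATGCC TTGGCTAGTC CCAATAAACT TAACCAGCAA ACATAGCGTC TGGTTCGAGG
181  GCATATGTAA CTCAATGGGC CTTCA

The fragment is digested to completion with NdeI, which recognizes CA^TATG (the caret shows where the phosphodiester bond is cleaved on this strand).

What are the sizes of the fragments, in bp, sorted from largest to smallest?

NdeI sites (CATATG) start at positions 109, 123, 182.
NdeI cuts after base 2 of each site, so after positions 110, 124, 183.
Linear molecule, 3 cuts → 4 fragments:
  1–110 → 110 bp
  111–124 → 14 bp
  125–183 → 59 bp
  184–205 → 22 bp
Sorted largest to smallest: 110, 59, 22, 14 bp.

110, 59, 22, 14 bp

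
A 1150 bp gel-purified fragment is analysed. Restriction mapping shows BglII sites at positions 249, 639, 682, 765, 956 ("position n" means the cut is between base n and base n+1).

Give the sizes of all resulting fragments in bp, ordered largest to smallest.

Linear molecule, 5 cuts → 6 fragments:
  249 − 0 = 249 bp
  639 − 249 = 390 bp
  682 − 639 = 43 bp
  765 − 682 = 83 bp
  956 − 765 = 191 bp
  1150 − 956 = 194 bp
Sorted largest to smallest: 390, 249, 194, 191, 83, 43 bp.

390, 249, 194, 191, 83, 43 bp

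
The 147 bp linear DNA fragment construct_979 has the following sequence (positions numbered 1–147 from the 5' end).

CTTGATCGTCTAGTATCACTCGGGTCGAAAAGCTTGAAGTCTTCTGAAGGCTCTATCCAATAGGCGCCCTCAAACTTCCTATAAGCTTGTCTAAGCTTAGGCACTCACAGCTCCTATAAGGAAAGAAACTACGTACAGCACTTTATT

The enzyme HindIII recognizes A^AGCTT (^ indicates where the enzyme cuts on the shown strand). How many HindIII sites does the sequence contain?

AAGCTT occurs starting at positions 30, 83, 93.
HindIII cuts at 3 sites.

3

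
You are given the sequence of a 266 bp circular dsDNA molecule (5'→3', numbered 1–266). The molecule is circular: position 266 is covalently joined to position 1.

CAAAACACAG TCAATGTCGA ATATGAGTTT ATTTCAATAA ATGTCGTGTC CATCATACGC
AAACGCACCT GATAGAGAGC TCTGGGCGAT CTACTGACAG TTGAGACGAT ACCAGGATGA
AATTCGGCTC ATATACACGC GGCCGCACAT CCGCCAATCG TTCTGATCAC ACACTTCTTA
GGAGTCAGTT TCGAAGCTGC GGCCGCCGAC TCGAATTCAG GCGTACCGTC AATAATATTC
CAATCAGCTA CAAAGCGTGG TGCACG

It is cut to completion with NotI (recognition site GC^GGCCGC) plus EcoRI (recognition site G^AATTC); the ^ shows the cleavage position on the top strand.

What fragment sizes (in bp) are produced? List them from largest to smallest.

NotI sites (GCGGCCGC) start at positions 139, 199.
NotI cuts after base 2 of each site, so after positions 140, 200.
The EcoRI site (GAATTC) starts at position 213.
EcoRI cuts after the first base of each site, so after position 213.
Combined cut positions: 140, 200, 213.
Circular molecule, 3 cuts → 3 fragments:
  141–200 → 60 bp
  201–213 → 13 bp
  214–266 then 1–140 → 53 + 140 = 193 bp
Sorted largest to smallest: 193, 60, 13 bp.

193, 60, 13 bp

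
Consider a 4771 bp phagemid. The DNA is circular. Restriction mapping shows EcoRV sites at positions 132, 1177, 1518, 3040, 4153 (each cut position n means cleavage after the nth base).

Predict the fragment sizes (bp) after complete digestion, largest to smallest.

Circular molecule, 5 cuts → 5 fragments:
  1177 − 132 = 1045 bp
  1518 − 1177 = 341 bp
  3040 − 1518 = 1522 bp
  4153 − 3040 = 1113 bp
  wrap: 4771 − 4153 + 132 = 750 bp
Sorted largest to smallest: 1522, 1113, 1045, 750, 341 bp.

1522, 1113, 1045, 750, 341 bp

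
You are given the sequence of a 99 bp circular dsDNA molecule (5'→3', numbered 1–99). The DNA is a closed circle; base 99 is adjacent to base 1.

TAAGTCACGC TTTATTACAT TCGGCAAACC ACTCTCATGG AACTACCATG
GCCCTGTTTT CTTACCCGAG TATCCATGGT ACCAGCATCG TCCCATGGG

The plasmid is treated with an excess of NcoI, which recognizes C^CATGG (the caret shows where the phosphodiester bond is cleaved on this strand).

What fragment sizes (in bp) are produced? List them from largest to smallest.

52, 28, 19 bp

NcoI sites (CCATGG) start at positions 46, 74, 93.
NcoI cuts after the first base of each site, so after positions 46, 74, 93.
Circular molecule, 3 cuts → 3 fragments:
  47–74 → 28 bp
  75–93 → 19 bp
  94–99 then 1–46 → 6 + 46 = 52 bp
Sorted largest to smallest: 52, 28, 19 bp.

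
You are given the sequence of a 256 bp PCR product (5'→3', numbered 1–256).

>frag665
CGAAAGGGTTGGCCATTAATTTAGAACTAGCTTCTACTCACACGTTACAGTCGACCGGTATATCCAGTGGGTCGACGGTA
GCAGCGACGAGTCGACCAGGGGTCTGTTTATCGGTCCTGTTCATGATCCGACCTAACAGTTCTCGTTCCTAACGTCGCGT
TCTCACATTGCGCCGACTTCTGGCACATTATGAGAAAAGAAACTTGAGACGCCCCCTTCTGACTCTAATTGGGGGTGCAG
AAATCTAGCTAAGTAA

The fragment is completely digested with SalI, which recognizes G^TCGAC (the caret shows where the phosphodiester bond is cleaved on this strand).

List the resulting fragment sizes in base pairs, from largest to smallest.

SalI sites (GTCGAC) start at positions 50, 71, 91.
SalI cuts after the first base of each site, so after positions 50, 71, 91.
Linear molecule, 3 cuts → 4 fragments:
  1–50 → 50 bp
  51–71 → 21 bp
  72–91 → 20 bp
  92–256 → 165 bp
Sorted largest to smallest: 165, 50, 21, 20 bp.

165, 50, 21, 20 bp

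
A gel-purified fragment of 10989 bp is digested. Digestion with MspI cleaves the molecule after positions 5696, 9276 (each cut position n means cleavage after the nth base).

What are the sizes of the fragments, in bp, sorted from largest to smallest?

Linear molecule, 2 cuts → 3 fragments:
  5696 − 0 = 5696 bp
  9276 − 5696 = 3580 bp
  10989 − 9276 = 1713 bp
Sorted largest to smallest: 5696, 3580, 1713 bp.

5696, 3580, 1713 bp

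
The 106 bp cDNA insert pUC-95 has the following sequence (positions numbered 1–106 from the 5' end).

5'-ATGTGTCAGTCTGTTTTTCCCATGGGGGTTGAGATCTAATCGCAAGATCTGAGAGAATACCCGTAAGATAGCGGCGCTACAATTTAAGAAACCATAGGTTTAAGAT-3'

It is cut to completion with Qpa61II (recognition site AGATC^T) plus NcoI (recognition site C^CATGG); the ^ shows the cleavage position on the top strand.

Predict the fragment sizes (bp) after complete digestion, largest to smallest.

57, 20, 16, 13 bp

Qpa61II sites (AGATCT) start at positions 32, 45.
Qpa61II cuts after base 5 of each site (before the last base), so after positions 36, 49.
The NcoI site (CCATGG) starts at position 20.
NcoI cuts after the first base of each site, so after position 20.
Combined cut positions: 20, 36, 49.
Linear molecule, 3 cuts → 4 fragments:
  1–20 → 20 bp
  21–36 → 16 bp
  37–49 → 13 bp
  50–106 → 57 bp
Sorted largest to smallest: 57, 20, 16, 13 bp.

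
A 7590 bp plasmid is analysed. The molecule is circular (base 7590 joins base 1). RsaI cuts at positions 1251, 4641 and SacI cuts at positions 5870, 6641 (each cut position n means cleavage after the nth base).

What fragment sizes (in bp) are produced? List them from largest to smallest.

3390, 2200, 1229, 771 bp

Combined cut positions (sorted): 1251, 4641, 5870, 6641.
Circular molecule, 4 cuts → 4 fragments:
  4641 − 1251 = 3390 bp
  5870 − 4641 = 1229 bp
  6641 − 5870 = 771 bp
  wrap: 7590 − 6641 + 1251 = 2200 bp
Sorted largest to smallest: 3390, 2200, 1229, 771 bp.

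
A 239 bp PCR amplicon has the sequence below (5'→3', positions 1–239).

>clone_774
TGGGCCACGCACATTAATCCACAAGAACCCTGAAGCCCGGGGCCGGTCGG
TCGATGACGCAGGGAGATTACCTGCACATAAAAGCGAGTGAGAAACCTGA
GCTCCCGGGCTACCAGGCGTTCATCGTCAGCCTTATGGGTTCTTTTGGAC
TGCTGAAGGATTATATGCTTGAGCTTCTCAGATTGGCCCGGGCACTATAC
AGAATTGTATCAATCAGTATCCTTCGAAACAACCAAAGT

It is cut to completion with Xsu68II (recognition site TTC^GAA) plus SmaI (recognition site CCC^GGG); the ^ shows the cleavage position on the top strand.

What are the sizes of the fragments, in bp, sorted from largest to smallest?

The Xsu68II site (TTCGAA) starts at position 223.
Xsu68II cuts after base 3 of each site, so after position 225.
SmaI sites (CCCGGG) start at positions 36, 104, 187.
SmaI cuts after base 3 of each site, so after positions 38, 106, 189.
Combined cut positions: 38, 106, 189, 225.
Linear molecule, 4 cuts → 5 fragments:
  1–38 → 38 bp
  39–106 → 68 bp
  107–189 → 83 bp
  190–225 → 36 bp
  226–239 → 14 bp
Sorted largest to smallest: 83, 68, 38, 36, 14 bp.

83, 68, 38, 36, 14 bp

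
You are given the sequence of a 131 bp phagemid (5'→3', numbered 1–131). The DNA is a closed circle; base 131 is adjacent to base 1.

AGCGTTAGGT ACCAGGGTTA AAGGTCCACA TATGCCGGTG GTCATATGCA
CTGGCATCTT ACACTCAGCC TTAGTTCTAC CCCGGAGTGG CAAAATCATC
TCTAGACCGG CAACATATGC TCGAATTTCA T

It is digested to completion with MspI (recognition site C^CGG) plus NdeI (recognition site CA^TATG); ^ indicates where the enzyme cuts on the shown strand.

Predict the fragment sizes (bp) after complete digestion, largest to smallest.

MspI sites (CCGG) start at positions 35, 82, 107.
MspI cuts after the first base of each site, so after positions 35, 82, 107.
NdeI sites (CATATG) start at positions 29, 43, 114.
NdeI cuts after base 2 of each site, so after positions 30, 44, 115.
Combined cut positions: 30, 35, 44, 82, 107, 115.
Circular molecule, 6 cuts → 6 fragments:
  31–35 → 5 bp
  36–44 → 9 bp
  45–82 → 38 bp
  83–107 → 25 bp
  108–115 → 8 bp
  116–131 then 1–30 → 16 + 30 = 46 bp
Sorted largest to smallest: 46, 38, 25, 9, 8, 5 bp.

46, 38, 25, 9, 8, 5 bp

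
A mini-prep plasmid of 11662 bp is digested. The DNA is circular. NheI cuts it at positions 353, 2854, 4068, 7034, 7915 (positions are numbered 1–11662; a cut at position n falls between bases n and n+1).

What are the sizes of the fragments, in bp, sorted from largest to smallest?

Circular molecule, 5 cuts → 5 fragments:
  2854 − 353 = 2501 bp
  4068 − 2854 = 1214 bp
  7034 − 4068 = 2966 bp
  7915 − 7034 = 881 bp
  wrap: 11662 − 7915 + 353 = 4100 bp
Sorted largest to smallest: 4100, 2966, 2501, 1214, 881 bp.

4100, 2966, 2501, 1214, 881 bp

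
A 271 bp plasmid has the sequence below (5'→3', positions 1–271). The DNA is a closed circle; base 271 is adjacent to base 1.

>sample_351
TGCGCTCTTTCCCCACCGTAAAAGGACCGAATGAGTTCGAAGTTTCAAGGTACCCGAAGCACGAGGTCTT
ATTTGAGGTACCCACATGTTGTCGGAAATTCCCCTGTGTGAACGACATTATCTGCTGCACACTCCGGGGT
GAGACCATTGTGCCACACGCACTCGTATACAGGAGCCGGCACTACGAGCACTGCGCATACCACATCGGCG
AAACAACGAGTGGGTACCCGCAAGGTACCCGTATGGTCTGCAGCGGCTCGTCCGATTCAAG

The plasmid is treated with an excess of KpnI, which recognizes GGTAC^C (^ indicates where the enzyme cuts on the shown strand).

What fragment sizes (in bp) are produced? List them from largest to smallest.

146, 86, 28, 11 bp

KpnI sites (GGTACC) start at positions 49, 77, 223, 234.
KpnI cuts after base 5 of each site (before the last base), so after positions 53, 81, 227, 238.
Circular molecule, 4 cuts → 4 fragments:
  54–81 → 28 bp
  82–227 → 146 bp
  228–238 → 11 bp
  239–271 then 1–53 → 33 + 53 = 86 bp
Sorted largest to smallest: 146, 86, 28, 11 bp.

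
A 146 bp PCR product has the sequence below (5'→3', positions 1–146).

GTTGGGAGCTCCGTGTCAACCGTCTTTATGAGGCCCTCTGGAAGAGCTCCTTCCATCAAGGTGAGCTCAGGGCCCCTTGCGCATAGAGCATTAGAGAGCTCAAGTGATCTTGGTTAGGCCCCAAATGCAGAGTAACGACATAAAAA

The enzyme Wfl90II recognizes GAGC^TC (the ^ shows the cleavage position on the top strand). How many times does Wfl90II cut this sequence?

4

GAGCTC occurs starting at positions 6, 44, 63, 96.
Wfl90II cuts at 4 sites.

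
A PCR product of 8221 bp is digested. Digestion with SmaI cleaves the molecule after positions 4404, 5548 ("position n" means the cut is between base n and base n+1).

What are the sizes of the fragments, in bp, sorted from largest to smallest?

Linear molecule, 2 cuts → 3 fragments:
  4404 − 0 = 4404 bp
  5548 − 4404 = 1144 bp
  8221 − 5548 = 2673 bp
Sorted largest to smallest: 4404, 2673, 1144 bp.

4404, 2673, 1144 bp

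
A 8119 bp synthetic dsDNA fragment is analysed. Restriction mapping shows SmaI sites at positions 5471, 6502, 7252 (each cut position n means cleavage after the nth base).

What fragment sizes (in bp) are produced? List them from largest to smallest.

5471, 1031, 867, 750 bp

Linear molecule, 3 cuts → 4 fragments:
  5471 − 0 = 5471 bp
  6502 − 5471 = 1031 bp
  7252 − 6502 = 750 bp
  8119 − 7252 = 867 bp
Sorted largest to smallest: 5471, 1031, 867, 750 bp.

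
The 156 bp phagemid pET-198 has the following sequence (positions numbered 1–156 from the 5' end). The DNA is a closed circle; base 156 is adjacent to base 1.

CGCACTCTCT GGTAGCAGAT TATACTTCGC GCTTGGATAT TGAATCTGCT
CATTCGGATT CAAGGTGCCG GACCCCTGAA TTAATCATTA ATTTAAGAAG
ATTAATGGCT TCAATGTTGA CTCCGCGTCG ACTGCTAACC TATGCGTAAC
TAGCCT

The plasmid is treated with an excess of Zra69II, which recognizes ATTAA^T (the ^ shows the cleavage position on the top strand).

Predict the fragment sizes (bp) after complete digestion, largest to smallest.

135, 14, 7 bp

Zra69II sites (ATTAAT) start at positions 80, 87, 101.
Zra69II cuts after base 5 of each site (before the last base), so after positions 84, 91, 105.
Circular molecule, 3 cuts → 3 fragments:
  85–91 → 7 bp
  92–105 → 14 bp
  106–156 then 1–84 → 51 + 84 = 135 bp
Sorted largest to smallest: 135, 14, 7 bp.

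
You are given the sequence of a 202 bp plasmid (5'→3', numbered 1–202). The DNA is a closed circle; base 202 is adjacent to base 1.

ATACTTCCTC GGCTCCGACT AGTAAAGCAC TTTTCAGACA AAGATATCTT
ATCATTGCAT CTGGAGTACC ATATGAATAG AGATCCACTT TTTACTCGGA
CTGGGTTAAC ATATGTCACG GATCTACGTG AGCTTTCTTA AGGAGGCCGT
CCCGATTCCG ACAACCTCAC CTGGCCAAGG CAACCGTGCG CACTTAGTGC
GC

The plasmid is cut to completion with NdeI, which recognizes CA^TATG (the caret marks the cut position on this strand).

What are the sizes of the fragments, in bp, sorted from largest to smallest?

162, 40 bp

NdeI sites (CATATG) start at positions 70, 110.
NdeI cuts after base 2 of each site, so after positions 71, 111.
Circular molecule, 2 cuts → 2 fragments:
  72–111 → 40 bp
  112–202 then 1–71 → 91 + 71 = 162 bp
Sorted largest to smallest: 162, 40 bp.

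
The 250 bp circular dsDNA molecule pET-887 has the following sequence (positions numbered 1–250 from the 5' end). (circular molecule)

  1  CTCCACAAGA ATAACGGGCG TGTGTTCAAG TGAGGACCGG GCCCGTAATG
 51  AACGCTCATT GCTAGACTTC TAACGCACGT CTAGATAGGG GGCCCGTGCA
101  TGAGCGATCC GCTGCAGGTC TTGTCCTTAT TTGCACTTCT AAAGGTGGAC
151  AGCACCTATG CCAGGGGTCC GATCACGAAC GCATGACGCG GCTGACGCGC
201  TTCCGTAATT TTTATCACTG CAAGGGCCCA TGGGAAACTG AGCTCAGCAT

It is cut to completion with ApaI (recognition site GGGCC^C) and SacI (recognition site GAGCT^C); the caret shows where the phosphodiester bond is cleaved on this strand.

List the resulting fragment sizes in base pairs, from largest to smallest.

ApaI sites (GGGCCC) start at positions 39, 90, 224.
ApaI cuts after base 5 of each site (before the last base), so after positions 43, 94, 228.
The SacI site (GAGCTC) starts at position 240.
SacI cuts after base 5 of each site (before the last base), so after position 244.
Combined cut positions: 43, 94, 228, 244.
Circular molecule, 4 cuts → 4 fragments:
  44–94 → 51 bp
  95–228 → 134 bp
  229–244 → 16 bp
  245–250 then 1–43 → 6 + 43 = 49 bp
Sorted largest to smallest: 134, 51, 49, 16 bp.

134, 51, 49, 16 bp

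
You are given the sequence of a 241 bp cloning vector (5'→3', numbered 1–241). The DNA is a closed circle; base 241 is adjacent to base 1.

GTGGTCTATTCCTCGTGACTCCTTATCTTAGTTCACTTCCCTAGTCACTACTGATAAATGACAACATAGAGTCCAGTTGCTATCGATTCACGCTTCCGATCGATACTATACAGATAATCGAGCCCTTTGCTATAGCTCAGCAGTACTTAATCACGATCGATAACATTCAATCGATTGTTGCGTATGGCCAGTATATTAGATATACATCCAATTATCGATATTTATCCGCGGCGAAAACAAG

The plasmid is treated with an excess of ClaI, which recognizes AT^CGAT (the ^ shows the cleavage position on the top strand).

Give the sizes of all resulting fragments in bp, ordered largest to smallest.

109, 57, 44, 17, 14 bp

ClaI sites (ATCGAT) start at positions 82, 99, 156, 170, 214.
ClaI cuts after base 2 of each site, so after positions 83, 100, 157, 171, 215.
Circular molecule, 5 cuts → 5 fragments:
  84–100 → 17 bp
  101–157 → 57 bp
  158–171 → 14 bp
  172–215 → 44 bp
  216–241 then 1–83 → 26 + 83 = 109 bp
Sorted largest to smallest: 109, 57, 44, 17, 14 bp.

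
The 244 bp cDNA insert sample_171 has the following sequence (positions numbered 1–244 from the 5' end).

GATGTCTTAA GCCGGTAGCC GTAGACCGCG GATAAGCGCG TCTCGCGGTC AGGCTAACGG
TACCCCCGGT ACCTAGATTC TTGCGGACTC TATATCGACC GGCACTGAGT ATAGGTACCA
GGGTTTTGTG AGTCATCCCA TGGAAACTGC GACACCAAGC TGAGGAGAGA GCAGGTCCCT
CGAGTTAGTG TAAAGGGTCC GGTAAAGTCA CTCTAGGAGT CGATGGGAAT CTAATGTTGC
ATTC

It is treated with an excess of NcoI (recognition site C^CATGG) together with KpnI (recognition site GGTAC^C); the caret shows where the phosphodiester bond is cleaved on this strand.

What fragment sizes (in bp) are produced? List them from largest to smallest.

The NcoI site (CCATGG) starts at position 138.
NcoI cuts after the first base of each site, so after position 138.
KpnI sites (GGTACC) start at positions 59, 68, 114.
KpnI cuts after base 5 of each site (before the last base), so after positions 63, 72, 118.
Combined cut positions: 63, 72, 118, 138.
Linear molecule, 4 cuts → 5 fragments:
  1–63 → 63 bp
  64–72 → 9 bp
  73–118 → 46 bp
  119–138 → 20 bp
  139–244 → 106 bp
Sorted largest to smallest: 106, 63, 46, 20, 9 bp.

106, 63, 46, 20, 9 bp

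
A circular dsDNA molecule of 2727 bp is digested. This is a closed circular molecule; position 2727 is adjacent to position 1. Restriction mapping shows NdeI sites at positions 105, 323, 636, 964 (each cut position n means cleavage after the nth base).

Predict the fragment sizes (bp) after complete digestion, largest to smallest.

Circular molecule, 4 cuts → 4 fragments:
  323 − 105 = 218 bp
  636 − 323 = 313 bp
  964 − 636 = 328 bp
  wrap: 2727 − 964 + 105 = 1868 bp
Sorted largest to smallest: 1868, 328, 313, 218 bp.

1868, 328, 313, 218 bp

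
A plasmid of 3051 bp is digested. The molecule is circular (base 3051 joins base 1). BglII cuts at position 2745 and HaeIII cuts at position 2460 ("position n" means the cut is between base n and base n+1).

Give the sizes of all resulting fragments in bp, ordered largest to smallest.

Combined cut positions (sorted): 2460, 2745.
Circular molecule, 2 cuts → 2 fragments:
  2745 − 2460 = 285 bp
  wrap: 3051 − 2745 + 2460 = 2766 bp
Sorted largest to smallest: 2766, 285 bp.

2766, 285 bp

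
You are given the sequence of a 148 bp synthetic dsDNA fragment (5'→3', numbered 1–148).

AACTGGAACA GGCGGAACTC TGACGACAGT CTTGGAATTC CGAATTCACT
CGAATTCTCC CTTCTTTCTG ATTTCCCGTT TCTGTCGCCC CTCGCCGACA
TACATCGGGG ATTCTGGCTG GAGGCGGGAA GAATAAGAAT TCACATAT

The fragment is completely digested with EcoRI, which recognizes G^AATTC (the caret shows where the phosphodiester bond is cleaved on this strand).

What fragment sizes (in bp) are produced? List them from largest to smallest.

85, 35, 11, 10, 7 bp

EcoRI sites (GAATTC) start at positions 35, 42, 52, 137.
EcoRI cuts after the first base of each site, so after positions 35, 42, 52, 137.
Linear molecule, 4 cuts → 5 fragments:
  1–35 → 35 bp
  36–42 → 7 bp
  43–52 → 10 bp
  53–137 → 85 bp
  138–148 → 11 bp
Sorted largest to smallest: 85, 35, 11, 10, 7 bp.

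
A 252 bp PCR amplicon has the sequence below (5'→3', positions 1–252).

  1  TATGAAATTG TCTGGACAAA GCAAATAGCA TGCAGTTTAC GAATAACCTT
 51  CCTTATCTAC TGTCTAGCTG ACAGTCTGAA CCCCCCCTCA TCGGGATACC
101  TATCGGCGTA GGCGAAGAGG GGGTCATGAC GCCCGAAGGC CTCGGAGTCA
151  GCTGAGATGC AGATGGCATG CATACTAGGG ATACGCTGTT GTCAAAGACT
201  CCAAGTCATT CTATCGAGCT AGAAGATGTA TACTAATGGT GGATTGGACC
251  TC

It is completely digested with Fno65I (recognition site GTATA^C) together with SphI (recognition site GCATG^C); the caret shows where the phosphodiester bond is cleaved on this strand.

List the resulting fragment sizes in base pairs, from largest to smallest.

The Fno65I site (GTATAC) starts at position 228.
Fno65I cuts after base 5 of each site (before the last base), so after position 232.
SphI sites (GCATGC) start at positions 28, 166.
SphI cuts after base 5 of each site (before the last base), so after positions 32, 170.
Combined cut positions: 32, 170, 232.
Linear molecule, 3 cuts → 4 fragments:
  1–32 → 32 bp
  33–170 → 138 bp
  171–232 → 62 bp
  233–252 → 20 bp
Sorted largest to smallest: 138, 62, 32, 20 bp.

138, 62, 32, 20 bp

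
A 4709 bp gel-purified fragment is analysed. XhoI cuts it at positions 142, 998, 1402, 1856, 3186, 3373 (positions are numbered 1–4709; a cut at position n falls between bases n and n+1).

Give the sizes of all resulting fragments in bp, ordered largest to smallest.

1336, 1330, 856, 454, 404, 187, 142 bp

Linear molecule, 6 cuts → 7 fragments:
  142 − 0 = 142 bp
  998 − 142 = 856 bp
  1402 − 998 = 404 bp
  1856 − 1402 = 454 bp
  3186 − 1856 = 1330 bp
  3373 − 3186 = 187 bp
  4709 − 3373 = 1336 bp
Sorted largest to smallest: 1336, 1330, 856, 454, 404, 187, 142 bp.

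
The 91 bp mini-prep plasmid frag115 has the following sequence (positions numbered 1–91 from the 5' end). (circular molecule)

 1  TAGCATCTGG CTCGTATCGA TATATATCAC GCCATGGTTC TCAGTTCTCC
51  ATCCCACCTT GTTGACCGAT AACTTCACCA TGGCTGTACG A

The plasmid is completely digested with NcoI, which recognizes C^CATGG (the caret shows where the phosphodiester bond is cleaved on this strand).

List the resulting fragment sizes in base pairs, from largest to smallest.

NcoI sites (CCATGG) start at positions 32, 78.
NcoI cuts after the first base of each site, so after positions 32, 78.
Circular molecule, 2 cuts → 2 fragments:
  33–78 → 46 bp
  79–91 then 1–32 → 13 + 32 = 45 bp
Sorted largest to smallest: 46, 45 bp.

46, 45 bp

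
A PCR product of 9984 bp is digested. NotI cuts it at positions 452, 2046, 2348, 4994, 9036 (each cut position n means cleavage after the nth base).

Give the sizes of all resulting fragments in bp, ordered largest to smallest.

4042, 2646, 1594, 948, 452, 302 bp

Linear molecule, 5 cuts → 6 fragments:
  452 − 0 = 452 bp
  2046 − 452 = 1594 bp
  2348 − 2046 = 302 bp
  4994 − 2348 = 2646 bp
  9036 − 4994 = 4042 bp
  9984 − 9036 = 948 bp
Sorted largest to smallest: 4042, 2646, 1594, 948, 452, 302 bp.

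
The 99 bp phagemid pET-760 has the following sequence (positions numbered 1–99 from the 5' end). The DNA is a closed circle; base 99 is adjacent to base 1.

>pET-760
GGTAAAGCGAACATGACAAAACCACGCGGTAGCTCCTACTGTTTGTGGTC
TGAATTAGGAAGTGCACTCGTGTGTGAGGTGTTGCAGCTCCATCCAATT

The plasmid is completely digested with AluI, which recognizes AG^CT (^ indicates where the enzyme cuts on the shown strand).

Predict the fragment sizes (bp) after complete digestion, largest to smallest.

AluI sites (AGCT) start at positions 31, 86.
AluI cuts after base 2 of each site, so after positions 32, 87.
Circular molecule, 2 cuts → 2 fragments:
  33–87 → 55 bp
  88–99 then 1–32 → 12 + 32 = 44 bp
Sorted largest to smallest: 55, 44 bp.

55, 44 bp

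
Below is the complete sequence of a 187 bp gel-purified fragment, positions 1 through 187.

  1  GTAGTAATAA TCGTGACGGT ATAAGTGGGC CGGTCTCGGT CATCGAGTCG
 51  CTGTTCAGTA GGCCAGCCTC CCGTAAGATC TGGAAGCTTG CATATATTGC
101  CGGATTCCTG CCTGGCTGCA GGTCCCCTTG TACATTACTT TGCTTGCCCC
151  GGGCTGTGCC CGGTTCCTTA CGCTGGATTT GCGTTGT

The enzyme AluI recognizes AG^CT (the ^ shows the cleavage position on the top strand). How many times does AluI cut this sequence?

1

AGCT occurs starting at position 85.
AluI cuts at 1 site.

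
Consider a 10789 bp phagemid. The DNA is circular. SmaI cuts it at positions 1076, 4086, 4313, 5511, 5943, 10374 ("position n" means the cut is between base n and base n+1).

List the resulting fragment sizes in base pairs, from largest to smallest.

Circular molecule, 6 cuts → 6 fragments:
  4086 − 1076 = 3010 bp
  4313 − 4086 = 227 bp
  5511 − 4313 = 1198 bp
  5943 − 5511 = 432 bp
  10374 − 5943 = 4431 bp
  wrap: 10789 − 10374 + 1076 = 1491 bp
Sorted largest to smallest: 4431, 3010, 1491, 1198, 432, 227 bp.

4431, 3010, 1491, 1198, 432, 227 bp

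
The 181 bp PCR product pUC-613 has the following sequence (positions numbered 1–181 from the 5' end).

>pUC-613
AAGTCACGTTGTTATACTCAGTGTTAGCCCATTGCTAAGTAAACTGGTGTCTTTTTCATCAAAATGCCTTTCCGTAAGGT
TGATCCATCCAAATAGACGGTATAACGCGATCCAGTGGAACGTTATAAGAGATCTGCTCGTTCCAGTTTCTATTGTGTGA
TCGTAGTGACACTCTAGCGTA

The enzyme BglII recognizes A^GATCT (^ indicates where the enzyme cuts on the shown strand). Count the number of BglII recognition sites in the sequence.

1

AGATCT occurs starting at position 130.
BglII cuts at 1 site.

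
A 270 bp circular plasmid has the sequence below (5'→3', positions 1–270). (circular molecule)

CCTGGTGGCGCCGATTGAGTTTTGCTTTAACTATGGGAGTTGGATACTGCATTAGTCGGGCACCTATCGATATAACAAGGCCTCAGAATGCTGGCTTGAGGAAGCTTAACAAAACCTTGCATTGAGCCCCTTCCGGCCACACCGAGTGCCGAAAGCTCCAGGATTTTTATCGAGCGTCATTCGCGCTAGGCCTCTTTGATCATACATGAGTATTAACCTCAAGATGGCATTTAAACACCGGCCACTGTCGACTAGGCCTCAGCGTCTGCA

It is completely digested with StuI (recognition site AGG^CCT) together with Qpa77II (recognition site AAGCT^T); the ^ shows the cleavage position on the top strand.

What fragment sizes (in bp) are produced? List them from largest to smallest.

94, 84, 66, 26 bp

StuI sites (AGGCCT) start at positions 78, 188, 254.
StuI cuts after base 3 of each site, so after positions 80, 190, 256.
The Qpa77II site (AAGCTT) starts at position 102.
Qpa77II cuts after base 5 of each site (before the last base), so after position 106.
Combined cut positions: 80, 106, 190, 256.
Circular molecule, 4 cuts → 4 fragments:
  81–106 → 26 bp
  107–190 → 84 bp
  191–256 → 66 bp
  257–270 then 1–80 → 14 + 80 = 94 bp
Sorted largest to smallest: 94, 84, 66, 26 bp.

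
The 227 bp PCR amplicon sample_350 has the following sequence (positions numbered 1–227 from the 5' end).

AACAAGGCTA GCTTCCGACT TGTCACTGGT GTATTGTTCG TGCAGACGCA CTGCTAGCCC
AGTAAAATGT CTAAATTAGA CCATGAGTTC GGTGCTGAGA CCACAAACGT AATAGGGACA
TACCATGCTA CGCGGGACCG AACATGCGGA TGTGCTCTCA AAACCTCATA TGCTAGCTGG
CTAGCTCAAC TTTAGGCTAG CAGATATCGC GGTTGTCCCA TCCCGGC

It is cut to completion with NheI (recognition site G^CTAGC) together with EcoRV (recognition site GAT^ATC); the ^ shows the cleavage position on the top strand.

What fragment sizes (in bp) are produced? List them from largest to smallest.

119, 46, 22, 16, 9, 8, 7 bp

NheI sites (GCTAGC) start at positions 7, 53, 172, 180, 196.
NheI cuts after the first base of each site, so after positions 7, 53, 172, 180, 196.
The EcoRV site (GATATC) starts at position 203.
EcoRV cuts after base 3 of each site, so after position 205.
Combined cut positions: 7, 53, 172, 180, 196, 205.
Linear molecule, 6 cuts → 7 fragments:
  1–7 → 7 bp
  8–53 → 46 bp
  54–172 → 119 bp
  173–180 → 8 bp
  181–196 → 16 bp
  197–205 → 9 bp
  206–227 → 22 bp
Sorted largest to smallest: 119, 46, 22, 16, 9, 8, 7 bp.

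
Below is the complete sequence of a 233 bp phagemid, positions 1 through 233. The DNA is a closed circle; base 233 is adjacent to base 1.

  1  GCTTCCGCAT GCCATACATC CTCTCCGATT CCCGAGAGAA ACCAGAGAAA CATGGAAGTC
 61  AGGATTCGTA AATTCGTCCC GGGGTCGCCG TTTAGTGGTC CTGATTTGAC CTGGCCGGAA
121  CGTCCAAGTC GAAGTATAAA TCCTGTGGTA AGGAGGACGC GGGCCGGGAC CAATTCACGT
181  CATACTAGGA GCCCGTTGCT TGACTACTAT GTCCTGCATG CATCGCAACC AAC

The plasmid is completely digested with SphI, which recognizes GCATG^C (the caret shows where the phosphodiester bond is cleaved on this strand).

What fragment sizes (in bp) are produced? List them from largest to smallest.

209, 24 bp

SphI sites (GCATGC) start at positions 7, 216.
SphI cuts after base 5 of each site (before the last base), so after positions 11, 220.
Circular molecule, 2 cuts → 2 fragments:
  12–220 → 209 bp
  221–233 then 1–11 → 13 + 11 = 24 bp
Sorted largest to smallest: 209, 24 bp.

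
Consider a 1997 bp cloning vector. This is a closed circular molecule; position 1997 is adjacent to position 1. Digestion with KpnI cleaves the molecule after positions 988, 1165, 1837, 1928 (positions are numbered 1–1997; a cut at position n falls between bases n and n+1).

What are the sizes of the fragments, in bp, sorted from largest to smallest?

Circular molecule, 4 cuts → 4 fragments:
  1165 − 988 = 177 bp
  1837 − 1165 = 672 bp
  1928 − 1837 = 91 bp
  wrap: 1997 − 1928 + 988 = 1057 bp
Sorted largest to smallest: 1057, 672, 177, 91 bp.

1057, 672, 177, 91 bp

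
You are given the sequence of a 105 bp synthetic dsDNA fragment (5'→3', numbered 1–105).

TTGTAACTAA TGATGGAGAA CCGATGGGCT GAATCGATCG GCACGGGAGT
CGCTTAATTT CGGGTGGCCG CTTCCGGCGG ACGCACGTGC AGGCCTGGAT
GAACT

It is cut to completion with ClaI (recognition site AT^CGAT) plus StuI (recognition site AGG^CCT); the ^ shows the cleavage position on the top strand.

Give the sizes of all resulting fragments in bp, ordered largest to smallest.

The ClaI site (ATCGAT) starts at position 33.
ClaI cuts after base 2 of each site, so after position 34.
The StuI site (AGGCCT) starts at position 91.
StuI cuts after base 3 of each site, so after position 93.
Combined cut positions: 34, 93.
Linear molecule, 2 cuts → 3 fragments:
  1–34 → 34 bp
  35–93 → 59 bp
  94–105 → 12 bp
Sorted largest to smallest: 59, 34, 12 bp.

59, 34, 12 bp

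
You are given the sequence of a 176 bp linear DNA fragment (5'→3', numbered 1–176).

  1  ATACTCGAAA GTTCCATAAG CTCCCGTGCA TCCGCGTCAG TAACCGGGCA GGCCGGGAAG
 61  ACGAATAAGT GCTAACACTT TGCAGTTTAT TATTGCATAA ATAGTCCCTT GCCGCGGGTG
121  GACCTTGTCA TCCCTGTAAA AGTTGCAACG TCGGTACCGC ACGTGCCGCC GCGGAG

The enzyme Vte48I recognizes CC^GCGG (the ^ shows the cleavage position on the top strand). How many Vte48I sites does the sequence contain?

2

CCGCGG occurs starting at positions 112, 169.
Vte48I cuts at 2 sites.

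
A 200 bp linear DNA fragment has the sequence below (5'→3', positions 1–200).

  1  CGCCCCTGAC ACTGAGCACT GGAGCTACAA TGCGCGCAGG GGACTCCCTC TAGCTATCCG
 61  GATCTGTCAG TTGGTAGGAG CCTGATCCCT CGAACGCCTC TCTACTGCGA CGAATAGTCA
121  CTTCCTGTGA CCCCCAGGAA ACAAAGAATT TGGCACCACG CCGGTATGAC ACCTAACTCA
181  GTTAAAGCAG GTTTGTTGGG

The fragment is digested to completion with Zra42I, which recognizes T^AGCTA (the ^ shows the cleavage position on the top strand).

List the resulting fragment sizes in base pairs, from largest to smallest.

149, 51 bp

The Zra42I site (TAGCTA) starts at position 51.
Zra42I cuts after the first base of each site, so after position 51.
Linear molecule, 1 cut → 2 fragments:
  1–51 → 51 bp
  52–200 → 149 bp
Sorted largest to smallest: 149, 51 bp.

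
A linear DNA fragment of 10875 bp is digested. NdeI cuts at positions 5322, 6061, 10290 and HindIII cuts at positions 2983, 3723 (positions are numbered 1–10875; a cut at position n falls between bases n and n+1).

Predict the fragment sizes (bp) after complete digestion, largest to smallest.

Combined cut positions (sorted): 2983, 3723, 5322, 6061, 10290.
Linear molecule, 5 cuts → 6 fragments:
  2983 − 0 = 2983 bp
  3723 − 2983 = 740 bp
  5322 − 3723 = 1599 bp
  6061 − 5322 = 739 bp
  10290 − 6061 = 4229 bp
  10875 − 10290 = 585 bp
Sorted largest to smallest: 4229, 2983, 1599, 740, 739, 585 bp.

4229, 2983, 1599, 740, 739, 585 bp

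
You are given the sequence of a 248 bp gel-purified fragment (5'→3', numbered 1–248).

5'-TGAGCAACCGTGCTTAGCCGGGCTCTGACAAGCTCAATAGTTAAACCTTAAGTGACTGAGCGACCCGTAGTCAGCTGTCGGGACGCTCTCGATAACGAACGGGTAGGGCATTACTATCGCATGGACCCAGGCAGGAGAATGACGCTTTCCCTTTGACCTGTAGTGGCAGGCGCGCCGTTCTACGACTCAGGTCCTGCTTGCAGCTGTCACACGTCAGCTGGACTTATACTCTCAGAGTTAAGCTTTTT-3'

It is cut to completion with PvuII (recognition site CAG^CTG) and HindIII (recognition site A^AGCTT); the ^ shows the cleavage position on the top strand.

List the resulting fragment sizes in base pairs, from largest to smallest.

129, 74, 23, 14, 8 bp

PvuII sites (CAGCTG) start at positions 72, 201, 215.
PvuII cuts after base 3 of each site, so after positions 74, 203, 217.
The HindIII site (AAGCTT) starts at position 240.
HindIII cuts after the first base of each site, so after position 240.
Combined cut positions: 74, 203, 217, 240.
Linear molecule, 4 cuts → 5 fragments:
  1–74 → 74 bp
  75–203 → 129 bp
  204–217 → 14 bp
  218–240 → 23 bp
  241–248 → 8 bp
Sorted largest to smallest: 129, 74, 23, 14, 8 bp.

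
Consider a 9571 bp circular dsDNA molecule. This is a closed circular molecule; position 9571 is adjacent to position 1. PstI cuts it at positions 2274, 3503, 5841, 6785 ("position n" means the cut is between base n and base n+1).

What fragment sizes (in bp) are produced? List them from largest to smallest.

5060, 2338, 1229, 944 bp

Circular molecule, 4 cuts → 4 fragments:
  3503 − 2274 = 1229 bp
  5841 − 3503 = 2338 bp
  6785 − 5841 = 944 bp
  wrap: 9571 − 6785 + 2274 = 5060 bp
Sorted largest to smallest: 5060, 2338, 1229, 944 bp.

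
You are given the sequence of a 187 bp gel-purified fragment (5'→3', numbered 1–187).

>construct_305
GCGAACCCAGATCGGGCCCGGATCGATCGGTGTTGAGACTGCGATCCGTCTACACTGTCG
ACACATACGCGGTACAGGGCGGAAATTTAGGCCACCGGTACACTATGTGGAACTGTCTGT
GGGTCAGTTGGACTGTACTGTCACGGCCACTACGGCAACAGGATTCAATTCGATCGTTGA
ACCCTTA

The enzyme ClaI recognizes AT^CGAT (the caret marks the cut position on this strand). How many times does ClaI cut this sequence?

ATCGAT occurs starting at position 22.
ClaI cuts at 1 site.

1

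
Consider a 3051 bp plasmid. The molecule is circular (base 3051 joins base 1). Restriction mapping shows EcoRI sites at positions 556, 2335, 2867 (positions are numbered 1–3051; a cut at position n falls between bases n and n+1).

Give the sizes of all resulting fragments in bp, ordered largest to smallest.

1779, 740, 532 bp

Circular molecule, 3 cuts → 3 fragments:
  2335 − 556 = 1779 bp
  2867 − 2335 = 532 bp
  wrap: 3051 − 2867 + 556 = 740 bp
Sorted largest to smallest: 1779, 740, 532 bp.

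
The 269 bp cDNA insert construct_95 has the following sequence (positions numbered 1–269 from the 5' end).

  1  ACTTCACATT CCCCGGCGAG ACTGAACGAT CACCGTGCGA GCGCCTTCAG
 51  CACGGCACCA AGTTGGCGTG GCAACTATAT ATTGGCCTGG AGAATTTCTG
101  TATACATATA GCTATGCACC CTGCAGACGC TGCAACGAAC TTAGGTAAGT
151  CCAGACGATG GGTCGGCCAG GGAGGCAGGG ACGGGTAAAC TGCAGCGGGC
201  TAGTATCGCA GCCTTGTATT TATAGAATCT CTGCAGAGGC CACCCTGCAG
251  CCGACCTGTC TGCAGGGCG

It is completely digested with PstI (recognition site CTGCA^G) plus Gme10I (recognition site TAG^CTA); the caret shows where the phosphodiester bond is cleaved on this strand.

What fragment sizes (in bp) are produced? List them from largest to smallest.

111, 69, 41, 15, 14, 14, 5 bp

PstI sites (CTGCAG) start at positions 121, 190, 231, 245, 260.
PstI cuts after base 5 of each site (before the last base), so after positions 125, 194, 235, 249, 264.
The Gme10I site (TAGCTA) starts at position 109.
Gme10I cuts after base 3 of each site, so after position 111.
Combined cut positions: 111, 125, 194, 235, 249, 264.
Linear molecule, 6 cuts → 7 fragments:
  1–111 → 111 bp
  112–125 → 14 bp
  126–194 → 69 bp
  195–235 → 41 bp
  236–249 → 14 bp
  250–264 → 15 bp
  265–269 → 5 bp
Sorted largest to smallest: 111, 69, 41, 15, 14, 14, 5 bp.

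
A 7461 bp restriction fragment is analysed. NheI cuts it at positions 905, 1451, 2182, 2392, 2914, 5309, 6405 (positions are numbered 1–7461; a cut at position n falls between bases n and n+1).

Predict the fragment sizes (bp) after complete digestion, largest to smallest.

Linear molecule, 7 cuts → 8 fragments:
  905 − 0 = 905 bp
  1451 − 905 = 546 bp
  2182 − 1451 = 731 bp
  2392 − 2182 = 210 bp
  2914 − 2392 = 522 bp
  5309 − 2914 = 2395 bp
  6405 − 5309 = 1096 bp
  7461 − 6405 = 1056 bp
Sorted largest to smallest: 2395, 1096, 1056, 905, 731, 546, 522, 210 bp.

2395, 1096, 1056, 905, 731, 546, 522, 210 bp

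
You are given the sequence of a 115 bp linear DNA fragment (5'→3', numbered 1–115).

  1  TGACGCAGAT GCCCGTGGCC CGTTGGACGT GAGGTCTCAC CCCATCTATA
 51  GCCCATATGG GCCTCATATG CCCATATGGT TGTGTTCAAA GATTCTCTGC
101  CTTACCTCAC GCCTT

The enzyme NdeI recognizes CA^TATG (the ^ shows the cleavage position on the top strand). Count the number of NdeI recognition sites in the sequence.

CATATG occurs starting at positions 54, 65, 73.
NdeI cuts at 3 sites.

3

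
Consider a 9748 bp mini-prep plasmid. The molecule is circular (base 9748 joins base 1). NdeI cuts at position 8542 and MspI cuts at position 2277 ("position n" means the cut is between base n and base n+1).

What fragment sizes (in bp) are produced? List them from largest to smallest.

6265, 3483 bp

Combined cut positions (sorted): 2277, 8542.
Circular molecule, 2 cuts → 2 fragments:
  8542 − 2277 = 6265 bp
  wrap: 9748 − 8542 + 2277 = 3483 bp
Sorted largest to smallest: 6265, 3483 bp.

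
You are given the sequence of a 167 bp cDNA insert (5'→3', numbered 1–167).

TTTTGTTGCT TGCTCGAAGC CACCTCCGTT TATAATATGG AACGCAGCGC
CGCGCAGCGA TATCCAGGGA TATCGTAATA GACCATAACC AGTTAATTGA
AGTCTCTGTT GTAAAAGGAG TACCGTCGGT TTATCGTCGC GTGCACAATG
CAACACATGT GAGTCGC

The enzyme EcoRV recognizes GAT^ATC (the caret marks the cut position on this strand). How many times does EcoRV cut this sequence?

2

GATATC occurs starting at positions 59, 69.
EcoRV cuts at 2 sites.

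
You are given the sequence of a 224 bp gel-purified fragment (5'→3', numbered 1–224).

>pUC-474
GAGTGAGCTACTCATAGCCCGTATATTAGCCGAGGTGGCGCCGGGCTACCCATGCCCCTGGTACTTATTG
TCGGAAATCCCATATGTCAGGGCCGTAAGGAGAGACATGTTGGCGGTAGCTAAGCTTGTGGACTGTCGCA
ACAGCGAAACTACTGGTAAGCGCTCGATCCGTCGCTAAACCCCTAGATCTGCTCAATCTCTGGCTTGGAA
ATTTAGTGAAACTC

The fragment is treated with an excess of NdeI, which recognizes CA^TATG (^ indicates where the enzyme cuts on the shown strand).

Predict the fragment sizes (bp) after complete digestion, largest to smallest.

142, 82 bp

The NdeI site (CATATG) starts at position 81.
NdeI cuts after base 2 of each site, so after position 82.
Linear molecule, 1 cut → 2 fragments:
  1–82 → 82 bp
  83–224 → 142 bp
Sorted largest to smallest: 142, 82 bp.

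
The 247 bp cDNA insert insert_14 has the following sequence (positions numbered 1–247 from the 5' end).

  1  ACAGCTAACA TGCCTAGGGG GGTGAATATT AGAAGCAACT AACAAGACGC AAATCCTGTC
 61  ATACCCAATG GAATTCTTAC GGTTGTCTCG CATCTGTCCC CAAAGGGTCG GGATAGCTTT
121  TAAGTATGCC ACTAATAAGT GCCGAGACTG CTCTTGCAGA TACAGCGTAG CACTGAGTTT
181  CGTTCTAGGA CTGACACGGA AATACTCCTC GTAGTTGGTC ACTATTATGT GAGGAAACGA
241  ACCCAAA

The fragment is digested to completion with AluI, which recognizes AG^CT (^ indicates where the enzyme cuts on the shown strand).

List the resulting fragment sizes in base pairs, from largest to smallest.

AluI sites (AGCT) start at positions 3, 115.
AluI cuts after base 2 of each site, so after positions 4, 116.
Linear molecule, 2 cuts → 3 fragments:
  1–4 → 4 bp
  5–116 → 112 bp
  117–247 → 131 bp
Sorted largest to smallest: 131, 112, 4 bp.

131, 112, 4 bp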